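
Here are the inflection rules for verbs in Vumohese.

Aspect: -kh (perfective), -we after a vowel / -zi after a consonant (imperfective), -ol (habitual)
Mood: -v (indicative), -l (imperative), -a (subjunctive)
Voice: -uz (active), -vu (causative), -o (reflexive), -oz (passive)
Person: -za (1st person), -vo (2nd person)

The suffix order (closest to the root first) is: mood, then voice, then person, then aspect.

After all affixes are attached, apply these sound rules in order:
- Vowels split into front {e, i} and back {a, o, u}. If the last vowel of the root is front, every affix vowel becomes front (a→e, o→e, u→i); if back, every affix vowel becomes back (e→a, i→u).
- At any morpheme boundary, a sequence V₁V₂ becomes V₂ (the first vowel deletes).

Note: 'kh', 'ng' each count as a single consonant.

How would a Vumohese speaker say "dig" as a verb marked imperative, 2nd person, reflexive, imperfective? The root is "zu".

Attach mood imperative -l → zul.
Attach voice reflexive -o → zulo.
Attach person 2nd person -vo → zulovo.
Attach aspect imperfective -we (after vowel 'o') → zulovowe.
Apply vowel harmony: zulovowe → zulovowa.
Vowel deletion: no change.

zulovowa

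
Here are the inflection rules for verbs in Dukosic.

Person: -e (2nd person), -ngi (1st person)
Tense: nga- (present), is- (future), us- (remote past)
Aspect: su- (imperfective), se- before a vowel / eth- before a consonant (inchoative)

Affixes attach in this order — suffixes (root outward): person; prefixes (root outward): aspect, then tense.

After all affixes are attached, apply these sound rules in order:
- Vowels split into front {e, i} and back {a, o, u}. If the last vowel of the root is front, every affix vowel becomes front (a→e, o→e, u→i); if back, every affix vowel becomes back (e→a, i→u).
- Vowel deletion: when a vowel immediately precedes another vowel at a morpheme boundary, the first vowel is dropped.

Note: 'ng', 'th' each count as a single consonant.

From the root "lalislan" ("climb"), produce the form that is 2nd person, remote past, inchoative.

Attach aspect inchoative eth- (before consonant 'l') → ethlalislan.
Attach person 2nd person -e → ethlalislane.
Attach tense remote past us- → usethlalislane.
Apply vowel harmony: usethlalislane → usathlalislana.
Vowel deletion: no change.

usathlalislana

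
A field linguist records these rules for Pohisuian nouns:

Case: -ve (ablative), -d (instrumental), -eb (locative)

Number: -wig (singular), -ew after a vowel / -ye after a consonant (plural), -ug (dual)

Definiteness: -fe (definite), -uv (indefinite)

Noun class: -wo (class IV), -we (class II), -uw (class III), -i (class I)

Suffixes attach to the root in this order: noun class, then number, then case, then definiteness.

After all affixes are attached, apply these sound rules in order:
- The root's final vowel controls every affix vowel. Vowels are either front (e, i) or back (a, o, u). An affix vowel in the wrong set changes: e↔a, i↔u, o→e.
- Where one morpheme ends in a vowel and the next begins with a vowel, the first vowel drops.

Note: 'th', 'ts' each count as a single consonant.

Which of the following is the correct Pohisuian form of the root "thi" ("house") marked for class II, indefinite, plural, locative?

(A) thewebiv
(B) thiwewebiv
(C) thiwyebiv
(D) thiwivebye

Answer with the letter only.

B

Attach noun class class II -we → thiwe.
Attach number plural -ew (after vowel 'e') → thiweew.
Attach case locative -eb → thiweeweb.
Attach definiteness indefinite -uv → thiweewebuv.
Apply vowel harmony: thiweewebuv → thiweewebiv.
Apply vowel deletion: thiweewebiv → thiwewebiv.
So the correct form is thiwewebiv, option (B).
(D) thiwivebye is wrong: it has the affixes in the wrong order.
(A) thewebiv is wrong: it uses class I instead of class II for noun class.
(C) thiwyebiv is wrong: it uses class III instead of class II for noun class.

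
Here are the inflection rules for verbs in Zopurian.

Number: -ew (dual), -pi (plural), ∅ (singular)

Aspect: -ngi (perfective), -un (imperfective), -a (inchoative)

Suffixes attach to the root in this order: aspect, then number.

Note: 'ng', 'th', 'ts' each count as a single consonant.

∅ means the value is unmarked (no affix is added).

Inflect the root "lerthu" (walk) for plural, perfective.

lerthungipi

Attach aspect perfective -ngi → lerthungi.
Attach number plural -pi → lerthungipi.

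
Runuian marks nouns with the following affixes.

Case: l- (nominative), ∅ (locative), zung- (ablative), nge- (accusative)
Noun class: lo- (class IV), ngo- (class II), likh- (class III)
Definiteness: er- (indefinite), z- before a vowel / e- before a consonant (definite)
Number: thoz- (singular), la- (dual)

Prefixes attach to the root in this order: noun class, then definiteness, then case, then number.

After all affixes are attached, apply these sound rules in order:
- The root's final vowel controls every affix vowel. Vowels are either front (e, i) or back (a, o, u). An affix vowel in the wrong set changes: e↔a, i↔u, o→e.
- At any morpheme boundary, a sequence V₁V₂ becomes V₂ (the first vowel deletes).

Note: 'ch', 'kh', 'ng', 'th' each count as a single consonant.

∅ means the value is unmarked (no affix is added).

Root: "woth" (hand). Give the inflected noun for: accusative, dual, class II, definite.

langangowoth

Attach noun class class II ngo- → ngowoth.
Attach definiteness definite e- (before consonant 'ng') → engowoth.
Attach case accusative nge- → ngeengowoth.
Attach number dual la- → langeengowoth.
Apply vowel harmony: langeengowoth → langaangowoth.
Apply vowel deletion: langaangowoth → langangowoth.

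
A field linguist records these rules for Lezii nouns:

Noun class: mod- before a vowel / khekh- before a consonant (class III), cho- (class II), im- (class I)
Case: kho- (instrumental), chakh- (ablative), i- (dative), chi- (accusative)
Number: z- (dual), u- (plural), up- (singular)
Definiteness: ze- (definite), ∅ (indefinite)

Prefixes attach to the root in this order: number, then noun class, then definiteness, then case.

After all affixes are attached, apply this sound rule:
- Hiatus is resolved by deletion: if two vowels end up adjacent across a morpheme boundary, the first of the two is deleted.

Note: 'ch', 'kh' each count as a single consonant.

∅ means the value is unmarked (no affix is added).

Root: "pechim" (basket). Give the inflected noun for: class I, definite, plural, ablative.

chakhzimupechim

Attach number plural u- → upechim.
Attach noun class class I im- → imupechim.
Attach definiteness definite ze- → zeimupechim.
Attach case ablative chakh- → chakhzeimupechim.
Apply vowel deletion: chakhzeimupechim → chakhzimupechim.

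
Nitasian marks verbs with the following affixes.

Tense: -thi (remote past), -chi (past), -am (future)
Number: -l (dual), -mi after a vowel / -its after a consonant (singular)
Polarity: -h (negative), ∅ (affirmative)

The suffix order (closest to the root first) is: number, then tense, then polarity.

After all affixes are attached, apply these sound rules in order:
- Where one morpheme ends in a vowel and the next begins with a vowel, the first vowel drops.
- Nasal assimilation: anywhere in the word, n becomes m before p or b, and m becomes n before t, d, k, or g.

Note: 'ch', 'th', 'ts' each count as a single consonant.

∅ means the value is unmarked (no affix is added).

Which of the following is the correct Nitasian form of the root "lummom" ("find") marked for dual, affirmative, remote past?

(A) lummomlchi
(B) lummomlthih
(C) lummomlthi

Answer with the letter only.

Attach number dual -l → lummoml.
Attach tense remote past -thi → lummomlthi.
polarity = affirmative: zero marking, form stays lummomlthi.
Vowel deletion: no change.
Nasal assimilation: no change.
So the correct form is lummomlthi, option (C).
(B) lummomlthih is wrong: it uses negative instead of affirmative for polarity.
(A) lummomlchi is wrong: it uses past instead of remote past for tense.

C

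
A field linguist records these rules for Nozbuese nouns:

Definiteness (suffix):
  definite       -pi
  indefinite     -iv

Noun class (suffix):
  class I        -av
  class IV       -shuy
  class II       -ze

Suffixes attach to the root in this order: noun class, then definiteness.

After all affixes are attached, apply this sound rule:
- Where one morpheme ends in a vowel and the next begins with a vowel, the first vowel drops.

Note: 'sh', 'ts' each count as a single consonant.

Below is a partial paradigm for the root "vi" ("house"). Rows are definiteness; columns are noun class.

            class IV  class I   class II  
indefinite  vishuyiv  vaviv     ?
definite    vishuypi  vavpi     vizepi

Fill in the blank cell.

Attach noun class class II -ze → vize.
Attach definiteness indefinite -iv → vizeiv.
Apply vowel deletion: vizeiv → viziv.

viziv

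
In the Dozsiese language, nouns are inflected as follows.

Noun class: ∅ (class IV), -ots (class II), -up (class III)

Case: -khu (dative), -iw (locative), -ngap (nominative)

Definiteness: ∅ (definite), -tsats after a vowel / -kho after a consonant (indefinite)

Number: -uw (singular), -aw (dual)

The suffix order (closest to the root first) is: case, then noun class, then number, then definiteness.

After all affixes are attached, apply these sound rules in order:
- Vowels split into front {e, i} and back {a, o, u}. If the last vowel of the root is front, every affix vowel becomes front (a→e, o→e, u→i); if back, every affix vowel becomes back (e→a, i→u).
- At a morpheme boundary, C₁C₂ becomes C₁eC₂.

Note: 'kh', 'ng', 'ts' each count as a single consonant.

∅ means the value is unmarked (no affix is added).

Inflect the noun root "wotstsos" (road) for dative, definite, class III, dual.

Attach case dative -khu → wotstsoskhu.
Attach noun class class III -up → wotstsoskhuup.
Attach number dual -aw → wotstsoskhuupaw.
definiteness = definite: zero marking, form stays wotstsoskhuupaw.
Vowel harmony: no change.
Apply epenthesis: wotstsoskhuupaw → wotstsosekhuupaw.

wotstsosekhuupaw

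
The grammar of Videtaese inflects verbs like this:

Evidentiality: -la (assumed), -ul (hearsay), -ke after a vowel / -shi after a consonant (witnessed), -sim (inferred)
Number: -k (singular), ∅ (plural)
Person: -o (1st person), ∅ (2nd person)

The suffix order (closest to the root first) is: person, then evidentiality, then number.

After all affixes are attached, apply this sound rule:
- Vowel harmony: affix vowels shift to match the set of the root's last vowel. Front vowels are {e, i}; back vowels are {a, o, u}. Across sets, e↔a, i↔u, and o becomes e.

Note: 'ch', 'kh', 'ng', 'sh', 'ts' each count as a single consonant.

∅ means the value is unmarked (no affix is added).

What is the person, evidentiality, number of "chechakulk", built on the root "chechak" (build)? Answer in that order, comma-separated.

2nd person, hearsay, singular

Segment: chechak-ul-k.
person: ∅ → 2nd person.
evidentiality: -ul → hearsay.
number: -k → singular.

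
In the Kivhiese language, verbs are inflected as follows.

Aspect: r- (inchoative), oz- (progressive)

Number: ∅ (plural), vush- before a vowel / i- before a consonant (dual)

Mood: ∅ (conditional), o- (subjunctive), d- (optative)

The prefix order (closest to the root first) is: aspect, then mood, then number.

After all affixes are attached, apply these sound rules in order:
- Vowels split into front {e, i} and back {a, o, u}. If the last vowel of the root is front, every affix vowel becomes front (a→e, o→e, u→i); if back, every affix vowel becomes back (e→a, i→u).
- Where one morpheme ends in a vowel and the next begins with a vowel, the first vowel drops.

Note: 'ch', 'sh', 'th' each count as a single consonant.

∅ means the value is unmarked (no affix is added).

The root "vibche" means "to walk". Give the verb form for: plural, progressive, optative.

Attach aspect progressive oz- → ozvibche.
Attach mood optative d- → dozvibche.
number = plural: zero marking, form stays dozvibche.
Apply vowel harmony: dozvibche → dezvibche.
Vowel deletion: no change.

dezvibche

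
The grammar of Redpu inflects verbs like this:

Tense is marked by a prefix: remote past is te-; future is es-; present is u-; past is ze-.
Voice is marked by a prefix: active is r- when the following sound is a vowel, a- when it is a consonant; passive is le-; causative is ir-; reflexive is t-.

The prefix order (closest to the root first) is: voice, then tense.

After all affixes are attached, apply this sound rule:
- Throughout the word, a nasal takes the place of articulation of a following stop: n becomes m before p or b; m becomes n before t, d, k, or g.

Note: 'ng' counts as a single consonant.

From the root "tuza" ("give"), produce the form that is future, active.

esatuza

Attach voice active a- (before consonant 't') → atuza.
Attach tense future es- → esatuza.
Nasal assimilation: no change.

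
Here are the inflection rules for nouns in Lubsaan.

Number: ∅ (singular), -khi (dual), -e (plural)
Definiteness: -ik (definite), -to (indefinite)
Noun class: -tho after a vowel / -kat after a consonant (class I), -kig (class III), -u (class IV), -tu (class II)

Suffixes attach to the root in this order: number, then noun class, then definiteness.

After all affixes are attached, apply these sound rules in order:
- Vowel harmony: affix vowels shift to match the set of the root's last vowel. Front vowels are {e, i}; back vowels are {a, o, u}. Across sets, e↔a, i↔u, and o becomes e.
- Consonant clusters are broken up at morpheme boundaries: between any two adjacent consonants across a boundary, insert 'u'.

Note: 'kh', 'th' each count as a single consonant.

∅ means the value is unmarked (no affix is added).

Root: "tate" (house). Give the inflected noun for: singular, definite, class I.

number = singular: zero marking, form stays tate.
Attach noun class class I -tho (after vowel 'e') → tatetho.
Attach definiteness definite -ik → tatethoik.
Apply vowel harmony: tatethoik → tatetheik.
Epenthesis: no change.

tatetheik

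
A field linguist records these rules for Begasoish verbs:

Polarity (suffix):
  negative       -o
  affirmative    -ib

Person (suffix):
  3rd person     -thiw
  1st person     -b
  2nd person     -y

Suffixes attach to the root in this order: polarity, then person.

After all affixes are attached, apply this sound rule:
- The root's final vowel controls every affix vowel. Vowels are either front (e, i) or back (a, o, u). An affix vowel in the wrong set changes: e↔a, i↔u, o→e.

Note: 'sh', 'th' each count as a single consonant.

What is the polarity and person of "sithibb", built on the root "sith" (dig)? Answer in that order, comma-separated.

Segment: sith-ib-b.
polarity: -ib → affirmative.
person: -b → 1st person.

affirmative, 1st person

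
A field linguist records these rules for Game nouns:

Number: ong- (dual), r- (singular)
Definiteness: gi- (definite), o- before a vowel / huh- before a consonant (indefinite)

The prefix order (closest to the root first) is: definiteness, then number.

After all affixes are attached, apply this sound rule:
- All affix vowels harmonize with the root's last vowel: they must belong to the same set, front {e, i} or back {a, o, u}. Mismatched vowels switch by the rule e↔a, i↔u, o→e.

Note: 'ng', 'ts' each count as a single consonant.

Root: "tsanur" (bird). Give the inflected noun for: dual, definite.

Attach definiteness definite gi- → gitsanur.
Attach number dual ong- → onggitsanur.
Apply vowel harmony: onggitsanur → onggutsanur.

onggutsanur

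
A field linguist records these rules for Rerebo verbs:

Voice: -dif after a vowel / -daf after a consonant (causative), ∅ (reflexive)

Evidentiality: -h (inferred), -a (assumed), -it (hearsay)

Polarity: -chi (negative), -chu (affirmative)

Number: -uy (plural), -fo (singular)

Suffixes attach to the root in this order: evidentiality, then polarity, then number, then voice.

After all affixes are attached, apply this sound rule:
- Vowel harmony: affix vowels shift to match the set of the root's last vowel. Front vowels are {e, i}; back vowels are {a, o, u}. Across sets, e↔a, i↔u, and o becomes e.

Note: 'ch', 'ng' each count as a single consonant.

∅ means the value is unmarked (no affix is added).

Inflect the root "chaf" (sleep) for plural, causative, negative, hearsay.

chafutchuuydaf

Attach evidentiality hearsay -it → chafit.
Attach polarity negative -chi → chafitchi.
Attach number plural -uy → chafitchiuy.
Attach voice causative -daf (after consonant 'y') → chafitchiuydaf.
Apply vowel harmony: chafitchiuydaf → chafutchuuydaf.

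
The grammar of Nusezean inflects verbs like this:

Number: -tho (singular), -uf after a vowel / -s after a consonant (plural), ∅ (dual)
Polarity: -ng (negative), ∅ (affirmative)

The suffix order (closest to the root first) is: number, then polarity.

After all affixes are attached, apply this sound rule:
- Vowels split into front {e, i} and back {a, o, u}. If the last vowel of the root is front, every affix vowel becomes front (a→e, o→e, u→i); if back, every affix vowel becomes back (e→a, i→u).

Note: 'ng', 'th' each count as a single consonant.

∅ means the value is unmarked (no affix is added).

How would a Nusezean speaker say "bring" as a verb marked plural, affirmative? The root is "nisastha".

Attach number plural -uf (after vowel 'a') → nisasthauf.
polarity = affirmative: zero marking, form stays nisasthauf.
Vowel harmony: no change.

nisasthauf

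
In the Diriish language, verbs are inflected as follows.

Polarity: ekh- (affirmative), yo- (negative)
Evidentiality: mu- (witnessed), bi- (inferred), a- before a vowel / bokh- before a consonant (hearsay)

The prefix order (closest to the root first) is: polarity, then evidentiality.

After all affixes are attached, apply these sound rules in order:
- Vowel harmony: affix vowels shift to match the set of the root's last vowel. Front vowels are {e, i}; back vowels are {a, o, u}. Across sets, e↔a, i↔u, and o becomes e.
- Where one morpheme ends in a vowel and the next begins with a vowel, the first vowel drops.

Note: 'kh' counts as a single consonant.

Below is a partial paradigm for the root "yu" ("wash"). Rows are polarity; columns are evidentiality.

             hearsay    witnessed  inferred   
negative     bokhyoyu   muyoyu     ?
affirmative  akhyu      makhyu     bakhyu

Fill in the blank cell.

buyoyu

Attach polarity negative yo- → yoyu.
Attach evidentiality inferred bi- → biyoyu.
Apply vowel harmony: biyoyu → buyoyu.
Vowel deletion: no change.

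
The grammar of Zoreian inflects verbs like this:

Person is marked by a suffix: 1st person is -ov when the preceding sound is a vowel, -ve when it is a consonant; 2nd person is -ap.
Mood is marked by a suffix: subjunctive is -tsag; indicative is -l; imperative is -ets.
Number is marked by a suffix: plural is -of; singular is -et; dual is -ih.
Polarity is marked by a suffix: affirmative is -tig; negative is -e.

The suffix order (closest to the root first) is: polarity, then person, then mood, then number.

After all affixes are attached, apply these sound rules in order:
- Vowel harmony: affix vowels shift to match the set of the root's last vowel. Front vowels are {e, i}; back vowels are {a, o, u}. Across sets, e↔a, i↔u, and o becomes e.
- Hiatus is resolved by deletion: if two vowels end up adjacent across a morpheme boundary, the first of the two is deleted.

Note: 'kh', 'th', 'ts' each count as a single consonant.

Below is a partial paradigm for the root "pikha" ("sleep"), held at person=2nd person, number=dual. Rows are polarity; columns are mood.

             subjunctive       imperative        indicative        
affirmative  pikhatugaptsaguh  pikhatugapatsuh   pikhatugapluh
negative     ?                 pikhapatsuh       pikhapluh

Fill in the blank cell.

pikhaptsaguh

Attach polarity negative -e → pikhae.
Attach person 2nd person -ap → pikhaeap.
Attach mood subjunctive -tsag → pikhaeaptsag.
Attach number dual -ih → pikhaeaptsagih.
Apply vowel harmony: pikhaeaptsagih → pikhaaaptsaguh.
Apply vowel deletion: pikhaaaptsaguh → pikhaptsaguh.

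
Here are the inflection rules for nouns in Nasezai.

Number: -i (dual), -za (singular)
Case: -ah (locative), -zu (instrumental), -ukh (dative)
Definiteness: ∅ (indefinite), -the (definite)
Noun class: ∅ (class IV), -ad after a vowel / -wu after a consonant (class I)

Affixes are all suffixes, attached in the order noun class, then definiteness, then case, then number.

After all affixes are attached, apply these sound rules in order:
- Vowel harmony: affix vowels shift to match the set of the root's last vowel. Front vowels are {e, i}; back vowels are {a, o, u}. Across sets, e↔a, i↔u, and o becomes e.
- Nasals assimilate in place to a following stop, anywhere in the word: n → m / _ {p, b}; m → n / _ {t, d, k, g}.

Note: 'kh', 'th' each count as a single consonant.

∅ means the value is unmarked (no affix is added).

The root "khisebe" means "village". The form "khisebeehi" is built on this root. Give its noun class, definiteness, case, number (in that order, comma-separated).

class IV, indefinite, locative, dual

Segment: khisebe-ah-i.
noun class: ∅ → class IV.
definiteness: ∅ → indefinite.
case: -ah → locative.
number: -i → dual.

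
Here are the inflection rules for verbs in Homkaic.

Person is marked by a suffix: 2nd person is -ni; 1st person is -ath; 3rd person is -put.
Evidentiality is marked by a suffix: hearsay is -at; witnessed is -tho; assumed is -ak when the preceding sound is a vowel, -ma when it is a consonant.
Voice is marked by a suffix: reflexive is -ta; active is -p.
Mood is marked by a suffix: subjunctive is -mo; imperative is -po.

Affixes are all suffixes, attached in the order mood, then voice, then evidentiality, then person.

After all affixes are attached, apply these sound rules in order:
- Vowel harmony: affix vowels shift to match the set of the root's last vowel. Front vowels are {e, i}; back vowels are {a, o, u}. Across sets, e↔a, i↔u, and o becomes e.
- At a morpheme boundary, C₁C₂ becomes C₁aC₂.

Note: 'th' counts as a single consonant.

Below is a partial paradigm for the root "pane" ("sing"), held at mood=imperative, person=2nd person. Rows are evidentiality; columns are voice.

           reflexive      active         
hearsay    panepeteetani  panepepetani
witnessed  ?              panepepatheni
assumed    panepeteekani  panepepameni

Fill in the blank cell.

Attach mood imperative -po → panepo.
Attach voice reflexive -ta → panepota.
Attach evidentiality witnessed -tho → panepotatho.
Attach person 2nd person -ni → panepotathoni.
Apply vowel harmony: panepotathoni → panepetetheni.
Epenthesis: no change.

panepetetheni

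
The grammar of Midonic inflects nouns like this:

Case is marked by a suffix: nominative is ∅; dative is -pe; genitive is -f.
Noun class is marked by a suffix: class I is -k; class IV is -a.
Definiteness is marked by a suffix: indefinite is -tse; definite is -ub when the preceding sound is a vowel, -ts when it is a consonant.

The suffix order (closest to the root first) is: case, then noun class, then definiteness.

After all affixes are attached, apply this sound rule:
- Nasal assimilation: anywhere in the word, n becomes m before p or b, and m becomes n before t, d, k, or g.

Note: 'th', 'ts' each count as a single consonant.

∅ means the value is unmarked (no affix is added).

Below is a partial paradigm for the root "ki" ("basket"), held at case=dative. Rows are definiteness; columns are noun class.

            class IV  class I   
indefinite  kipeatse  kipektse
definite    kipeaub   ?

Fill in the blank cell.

kipekts

Attach case dative -pe → kipe.
Attach noun class class I -k → kipek.
Attach definiteness definite -ts (after consonant 'k') → kipekts.
Nasal assimilation: no change.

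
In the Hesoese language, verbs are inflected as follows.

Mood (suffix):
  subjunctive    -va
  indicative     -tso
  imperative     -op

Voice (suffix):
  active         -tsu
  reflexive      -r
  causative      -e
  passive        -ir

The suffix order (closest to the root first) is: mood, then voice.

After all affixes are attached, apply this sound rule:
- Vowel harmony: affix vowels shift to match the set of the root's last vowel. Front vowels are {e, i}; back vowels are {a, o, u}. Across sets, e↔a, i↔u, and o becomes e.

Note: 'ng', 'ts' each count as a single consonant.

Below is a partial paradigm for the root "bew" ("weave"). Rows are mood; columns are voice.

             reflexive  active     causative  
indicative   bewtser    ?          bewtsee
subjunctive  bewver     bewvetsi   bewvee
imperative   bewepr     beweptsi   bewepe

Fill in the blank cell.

bewtsetsi

Attach mood indicative -tso → bewtso.
Attach voice active -tsu → bewtsotsu.
Apply vowel harmony: bewtsotsu → bewtsetsi.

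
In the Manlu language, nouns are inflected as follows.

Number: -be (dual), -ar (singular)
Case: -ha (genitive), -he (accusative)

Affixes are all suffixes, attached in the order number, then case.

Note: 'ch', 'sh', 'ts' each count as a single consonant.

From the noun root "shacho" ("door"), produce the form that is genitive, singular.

shachoarha

Attach number singular -ar → shachoar.
Attach case genitive -ha → shachoarha.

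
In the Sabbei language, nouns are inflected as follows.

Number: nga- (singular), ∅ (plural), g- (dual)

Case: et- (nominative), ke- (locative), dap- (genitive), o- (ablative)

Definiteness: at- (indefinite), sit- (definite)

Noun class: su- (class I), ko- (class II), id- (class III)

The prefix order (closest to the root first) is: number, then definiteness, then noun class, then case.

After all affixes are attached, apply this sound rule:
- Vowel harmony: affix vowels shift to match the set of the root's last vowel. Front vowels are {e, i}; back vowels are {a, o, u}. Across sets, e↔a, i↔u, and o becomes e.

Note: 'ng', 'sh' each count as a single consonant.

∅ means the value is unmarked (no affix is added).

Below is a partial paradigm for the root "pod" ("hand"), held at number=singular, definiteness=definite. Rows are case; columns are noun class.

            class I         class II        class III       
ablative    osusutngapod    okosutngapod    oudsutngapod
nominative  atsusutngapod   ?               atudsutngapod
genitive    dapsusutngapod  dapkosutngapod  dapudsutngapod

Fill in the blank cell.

Attach number singular nga- → ngapod.
Attach definiteness definite sit- → sitngapod.
Attach noun class class II ko- → kositngapod.
Attach case nominative et- → etkositngapod.
Apply vowel harmony: etkositngapod → atkosutngapod.

atkosutngapod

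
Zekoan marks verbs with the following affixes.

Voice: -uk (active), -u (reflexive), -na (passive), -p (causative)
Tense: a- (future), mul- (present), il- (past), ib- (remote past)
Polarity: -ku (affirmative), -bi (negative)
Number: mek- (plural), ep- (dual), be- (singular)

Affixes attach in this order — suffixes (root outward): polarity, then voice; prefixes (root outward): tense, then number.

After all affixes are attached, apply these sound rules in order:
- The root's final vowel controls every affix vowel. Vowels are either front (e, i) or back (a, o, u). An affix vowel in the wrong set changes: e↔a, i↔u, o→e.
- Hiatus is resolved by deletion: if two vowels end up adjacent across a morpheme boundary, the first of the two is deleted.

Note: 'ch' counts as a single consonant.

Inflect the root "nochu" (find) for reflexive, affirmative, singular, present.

Attach polarity affirmative -ku → nochuku.
Attach tense present mul- → mulnochuku.
Attach number singular be- → bemulnochuku.
Attach voice reflexive -u → bemulnochukuu.
Apply vowel harmony: bemulnochukuu → bamulnochukuu.
Apply vowel deletion: bamulnochukuu → bamulnochuku.

bamulnochuku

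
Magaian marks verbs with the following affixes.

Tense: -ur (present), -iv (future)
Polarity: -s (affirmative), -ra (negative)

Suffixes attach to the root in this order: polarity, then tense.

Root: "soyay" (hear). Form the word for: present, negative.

Attach polarity negative -ra → soyayra.
Attach tense present -ur → soyayraur.

soyayraur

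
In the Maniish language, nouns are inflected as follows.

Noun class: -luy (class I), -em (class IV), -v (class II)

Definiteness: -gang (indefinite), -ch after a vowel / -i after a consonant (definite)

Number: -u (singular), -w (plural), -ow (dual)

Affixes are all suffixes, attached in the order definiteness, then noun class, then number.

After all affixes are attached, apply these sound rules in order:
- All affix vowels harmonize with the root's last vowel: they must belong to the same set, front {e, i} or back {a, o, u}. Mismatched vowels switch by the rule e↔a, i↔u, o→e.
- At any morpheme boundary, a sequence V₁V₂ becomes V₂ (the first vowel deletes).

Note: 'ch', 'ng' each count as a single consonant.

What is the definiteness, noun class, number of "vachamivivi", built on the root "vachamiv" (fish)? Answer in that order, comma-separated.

definite, class II, singular

Segment: vachamiv-i-v-u.
definiteness: -ch/i → definite.
noun class: -v → class II.
number: -u → singular.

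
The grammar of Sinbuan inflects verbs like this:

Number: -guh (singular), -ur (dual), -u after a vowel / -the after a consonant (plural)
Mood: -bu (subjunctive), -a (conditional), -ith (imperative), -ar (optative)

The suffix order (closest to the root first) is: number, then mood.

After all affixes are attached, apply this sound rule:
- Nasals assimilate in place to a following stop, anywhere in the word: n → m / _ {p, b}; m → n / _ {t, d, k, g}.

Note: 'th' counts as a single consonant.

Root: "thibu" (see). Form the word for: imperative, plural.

thibuuith

Attach number plural -u (after vowel 'u') → thibuu.
Attach mood imperative -ith → thibuuith.
Nasal assimilation: no change.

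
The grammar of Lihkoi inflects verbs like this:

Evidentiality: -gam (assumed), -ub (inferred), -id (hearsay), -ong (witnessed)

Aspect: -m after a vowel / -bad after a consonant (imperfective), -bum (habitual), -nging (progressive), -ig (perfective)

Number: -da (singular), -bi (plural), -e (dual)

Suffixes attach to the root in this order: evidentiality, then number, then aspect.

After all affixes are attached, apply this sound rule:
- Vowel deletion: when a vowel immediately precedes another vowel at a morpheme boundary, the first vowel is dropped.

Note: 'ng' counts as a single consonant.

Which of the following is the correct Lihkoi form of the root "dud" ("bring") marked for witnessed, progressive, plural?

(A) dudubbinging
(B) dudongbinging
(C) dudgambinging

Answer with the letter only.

Attach evidentiality witnessed -ong → dudong.
Attach number plural -bi → dudongbi.
Attach aspect progressive -nging → dudongbinging.
Vowel deletion: no change.
So the correct form is dudongbinging, option (B).
(A) dudubbinging is wrong: it uses inferred instead of witnessed for evidentiality.
(C) dudgambinging is wrong: it uses assumed instead of witnessed for evidentiality.

B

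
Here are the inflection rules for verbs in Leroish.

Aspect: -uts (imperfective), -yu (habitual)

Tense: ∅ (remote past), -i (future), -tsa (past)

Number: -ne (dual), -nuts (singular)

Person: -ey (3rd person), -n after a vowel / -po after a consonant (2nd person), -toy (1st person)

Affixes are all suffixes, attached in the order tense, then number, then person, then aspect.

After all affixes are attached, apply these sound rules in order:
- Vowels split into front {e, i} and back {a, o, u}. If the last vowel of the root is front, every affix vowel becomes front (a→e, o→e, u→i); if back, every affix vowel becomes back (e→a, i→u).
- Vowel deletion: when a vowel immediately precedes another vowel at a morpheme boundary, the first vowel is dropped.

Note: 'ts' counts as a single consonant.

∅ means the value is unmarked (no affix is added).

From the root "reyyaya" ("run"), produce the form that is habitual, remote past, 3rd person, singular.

tense = remote past: zero marking, form stays reyyaya.
Attach number singular -nuts → reyyayanuts.
Attach person 3rd person -ey → reyyayanutsey.
Attach aspect habitual -yu → reyyayanutseyyu.
Apply vowel harmony: reyyayanutseyyu → reyyayanutsayyu.
Vowel deletion: no change.

reyyayanutsayyu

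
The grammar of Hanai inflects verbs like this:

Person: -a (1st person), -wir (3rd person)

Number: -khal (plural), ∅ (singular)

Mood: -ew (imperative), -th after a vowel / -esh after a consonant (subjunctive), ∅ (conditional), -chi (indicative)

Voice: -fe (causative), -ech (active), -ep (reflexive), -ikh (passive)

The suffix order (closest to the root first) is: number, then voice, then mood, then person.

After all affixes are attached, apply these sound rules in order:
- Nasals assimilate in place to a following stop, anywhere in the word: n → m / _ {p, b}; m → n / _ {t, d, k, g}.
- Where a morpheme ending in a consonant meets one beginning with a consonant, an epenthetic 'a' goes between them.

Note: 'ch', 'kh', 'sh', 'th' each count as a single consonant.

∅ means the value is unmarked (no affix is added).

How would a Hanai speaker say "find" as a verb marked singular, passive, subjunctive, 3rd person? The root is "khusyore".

khusyoreikheshawir

number = singular: zero marking, form stays khusyore.
Attach voice passive -ikh → khusyoreikh.
Attach mood subjunctive -esh (after consonant 'kh') → khusyoreikhesh.
Attach person 3rd person -wir → khusyoreikheshwir.
Nasal assimilation: no change.
Apply epenthesis: khusyoreikheshwir → khusyoreikheshawir.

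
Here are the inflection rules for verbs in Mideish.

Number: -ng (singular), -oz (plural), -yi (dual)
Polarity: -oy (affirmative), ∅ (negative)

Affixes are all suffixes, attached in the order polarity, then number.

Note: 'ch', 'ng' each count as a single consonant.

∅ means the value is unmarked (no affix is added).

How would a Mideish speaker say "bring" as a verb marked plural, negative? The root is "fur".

polarity = negative: zero marking, form stays fur.
Attach number plural -oz → furoz.

furoz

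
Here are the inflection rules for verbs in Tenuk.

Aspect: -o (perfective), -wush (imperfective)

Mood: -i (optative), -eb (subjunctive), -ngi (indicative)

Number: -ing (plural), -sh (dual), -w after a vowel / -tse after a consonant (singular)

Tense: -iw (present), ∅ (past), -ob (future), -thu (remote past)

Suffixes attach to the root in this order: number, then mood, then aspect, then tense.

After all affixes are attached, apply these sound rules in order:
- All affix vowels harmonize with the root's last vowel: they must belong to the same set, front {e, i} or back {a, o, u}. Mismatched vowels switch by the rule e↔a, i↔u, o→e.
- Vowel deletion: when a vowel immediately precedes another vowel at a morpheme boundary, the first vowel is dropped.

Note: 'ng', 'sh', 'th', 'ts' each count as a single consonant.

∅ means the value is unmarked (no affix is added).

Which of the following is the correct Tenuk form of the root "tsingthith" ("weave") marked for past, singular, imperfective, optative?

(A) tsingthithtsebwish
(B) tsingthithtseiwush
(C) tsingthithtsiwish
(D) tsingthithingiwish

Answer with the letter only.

C

Attach number singular -tse (after consonant 'th') → tsingthithtse.
Attach mood optative -i → tsingthithtsei.
Attach aspect imperfective -wush → tsingthithtseiwush.
tense = past: zero marking, form stays tsingthithtseiwush.
Apply vowel harmony: tsingthithtseiwush → tsingthithtseiwish.
Apply vowel deletion: tsingthithtseiwish → tsingthithtsiwish.
So the correct form is tsingthithtsiwish, option (C).
(A) tsingthithtsebwish is wrong: it uses subjunctive instead of optative for mood.
(D) tsingthithingiwish is wrong: it uses plural instead of singular for number.
(B) tsingthithtseiwush is wrong: it fails to apply the sound rule(s).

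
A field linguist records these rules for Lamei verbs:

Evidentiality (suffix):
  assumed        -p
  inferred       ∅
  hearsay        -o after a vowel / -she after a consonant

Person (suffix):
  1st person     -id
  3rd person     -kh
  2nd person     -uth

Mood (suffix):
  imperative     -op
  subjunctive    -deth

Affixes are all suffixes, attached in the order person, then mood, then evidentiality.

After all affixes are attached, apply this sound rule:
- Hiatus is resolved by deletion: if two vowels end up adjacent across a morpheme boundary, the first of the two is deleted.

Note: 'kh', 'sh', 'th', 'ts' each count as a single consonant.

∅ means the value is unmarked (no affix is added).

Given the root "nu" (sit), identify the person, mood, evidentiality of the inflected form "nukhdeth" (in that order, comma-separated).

Segment: nu-kh-deth.
person: -kh → 3rd person.
mood: -deth → subjunctive.
evidentiality: ∅ → inferred.

3rd person, subjunctive, inferred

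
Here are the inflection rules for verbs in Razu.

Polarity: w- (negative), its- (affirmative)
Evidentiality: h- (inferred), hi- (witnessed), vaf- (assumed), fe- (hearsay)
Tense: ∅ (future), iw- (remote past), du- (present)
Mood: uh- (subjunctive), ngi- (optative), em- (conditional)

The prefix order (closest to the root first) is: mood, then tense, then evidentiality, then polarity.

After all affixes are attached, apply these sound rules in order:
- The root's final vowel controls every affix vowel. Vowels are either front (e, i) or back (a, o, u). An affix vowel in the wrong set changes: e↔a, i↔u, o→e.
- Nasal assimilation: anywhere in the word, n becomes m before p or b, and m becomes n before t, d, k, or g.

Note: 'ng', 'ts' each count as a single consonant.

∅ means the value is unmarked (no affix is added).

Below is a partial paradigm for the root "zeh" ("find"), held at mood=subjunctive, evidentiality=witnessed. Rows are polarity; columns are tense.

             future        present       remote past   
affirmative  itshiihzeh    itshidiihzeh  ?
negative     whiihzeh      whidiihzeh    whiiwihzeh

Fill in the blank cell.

Attach mood subjunctive uh- → uhzeh.
Attach tense remote past iw- → iwuhzeh.
Attach evidentiality witnessed hi- → hiiwuhzeh.
Attach polarity affirmative its- → itshiiwuhzeh.
Apply vowel harmony: itshiiwuhzeh → itshiiwihzeh.
Nasal assimilation: no change.

itshiiwihzeh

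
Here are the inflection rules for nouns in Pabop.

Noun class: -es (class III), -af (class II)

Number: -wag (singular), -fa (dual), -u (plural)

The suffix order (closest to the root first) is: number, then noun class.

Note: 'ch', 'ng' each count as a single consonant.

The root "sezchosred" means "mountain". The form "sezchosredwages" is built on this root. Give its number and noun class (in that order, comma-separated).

Segment: sezchosred-wag-es.
number: -wag → singular.
noun class: -es → class III.

singular, class III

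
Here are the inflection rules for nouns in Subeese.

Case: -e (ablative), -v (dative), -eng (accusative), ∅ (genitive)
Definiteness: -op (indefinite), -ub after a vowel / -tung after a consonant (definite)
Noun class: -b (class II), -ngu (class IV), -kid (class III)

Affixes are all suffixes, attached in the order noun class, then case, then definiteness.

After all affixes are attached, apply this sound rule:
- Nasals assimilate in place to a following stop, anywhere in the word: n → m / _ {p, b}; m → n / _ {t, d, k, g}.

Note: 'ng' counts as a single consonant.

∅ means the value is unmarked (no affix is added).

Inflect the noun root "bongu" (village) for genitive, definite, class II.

Attach noun class class II -b → bongub.
case = genitive: zero marking, form stays bongub.
Attach definiteness definite -tung (after consonant 'b') → bongubtung.
Nasal assimilation: no change.

bongubtung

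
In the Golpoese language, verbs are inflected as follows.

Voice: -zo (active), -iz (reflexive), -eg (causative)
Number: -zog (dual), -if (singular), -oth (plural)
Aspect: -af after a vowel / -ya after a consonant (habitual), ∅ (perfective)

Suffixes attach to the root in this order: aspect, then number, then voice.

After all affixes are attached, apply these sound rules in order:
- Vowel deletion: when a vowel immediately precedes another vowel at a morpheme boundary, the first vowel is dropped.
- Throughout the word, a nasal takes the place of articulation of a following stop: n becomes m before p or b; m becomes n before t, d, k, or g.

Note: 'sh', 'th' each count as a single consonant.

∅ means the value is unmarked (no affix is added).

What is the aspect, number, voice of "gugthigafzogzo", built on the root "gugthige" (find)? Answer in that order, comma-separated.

Segment: gugthige-af-zog-zo.
aspect: -af/ya → habitual.
number: -zog → dual.
voice: -zo → active.

habitual, dual, active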